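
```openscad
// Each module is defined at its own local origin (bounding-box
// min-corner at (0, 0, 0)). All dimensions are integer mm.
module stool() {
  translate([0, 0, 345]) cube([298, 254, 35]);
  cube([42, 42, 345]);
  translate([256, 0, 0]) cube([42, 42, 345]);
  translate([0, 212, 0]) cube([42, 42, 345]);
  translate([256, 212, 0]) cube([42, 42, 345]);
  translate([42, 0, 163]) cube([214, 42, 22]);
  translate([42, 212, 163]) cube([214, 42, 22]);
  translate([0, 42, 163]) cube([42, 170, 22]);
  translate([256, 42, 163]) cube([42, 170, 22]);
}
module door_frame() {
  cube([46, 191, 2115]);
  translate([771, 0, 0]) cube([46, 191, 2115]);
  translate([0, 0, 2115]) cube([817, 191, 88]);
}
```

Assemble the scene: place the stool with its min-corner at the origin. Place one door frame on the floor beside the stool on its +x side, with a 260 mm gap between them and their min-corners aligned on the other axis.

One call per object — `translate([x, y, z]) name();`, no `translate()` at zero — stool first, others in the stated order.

stool();
translate([558, 0, 0]) door_frame();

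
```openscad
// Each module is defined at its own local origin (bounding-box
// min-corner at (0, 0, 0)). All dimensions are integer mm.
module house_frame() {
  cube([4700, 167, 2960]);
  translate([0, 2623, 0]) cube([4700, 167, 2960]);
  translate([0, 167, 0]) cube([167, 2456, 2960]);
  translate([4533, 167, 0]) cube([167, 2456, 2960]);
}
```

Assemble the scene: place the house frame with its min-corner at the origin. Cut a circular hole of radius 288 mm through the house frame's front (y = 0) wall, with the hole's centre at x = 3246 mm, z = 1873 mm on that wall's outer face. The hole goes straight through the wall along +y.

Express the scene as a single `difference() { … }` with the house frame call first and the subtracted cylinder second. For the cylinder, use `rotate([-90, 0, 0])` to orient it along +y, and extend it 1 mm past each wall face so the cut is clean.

difference() {
  house_frame();
  translate([3246, -1, 1873]) rotate([-90, 0, 0]) cylinder(h = 169, r = 288);
}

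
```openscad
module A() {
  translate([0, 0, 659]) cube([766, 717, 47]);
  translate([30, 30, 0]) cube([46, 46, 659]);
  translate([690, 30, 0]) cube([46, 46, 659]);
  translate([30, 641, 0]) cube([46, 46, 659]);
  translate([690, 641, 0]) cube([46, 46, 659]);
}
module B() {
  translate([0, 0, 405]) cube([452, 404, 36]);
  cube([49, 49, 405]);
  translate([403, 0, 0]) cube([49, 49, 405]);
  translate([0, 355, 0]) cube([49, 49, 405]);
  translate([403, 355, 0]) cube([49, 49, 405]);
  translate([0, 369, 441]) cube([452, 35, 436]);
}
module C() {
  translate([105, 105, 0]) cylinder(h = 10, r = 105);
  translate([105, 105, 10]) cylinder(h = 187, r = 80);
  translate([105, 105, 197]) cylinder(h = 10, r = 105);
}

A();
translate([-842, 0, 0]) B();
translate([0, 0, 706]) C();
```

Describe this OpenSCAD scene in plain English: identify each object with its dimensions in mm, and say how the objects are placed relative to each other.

A is a table: top 766 mm (x) × 717 mm (y), 47 mm thick, upper face at z = 706 mm, on four 46×46 mm square legs, each inset 30 mm from the nearest pair of top edges, running from z = 0 to the bottom of the top.

B is a chair: 452×404 mm seat, 36 mm thick, top at z = 441 mm, on four 49 mm square corner legs flush with the seat edges. A 35 mm thick backrest slab spans the full seat width, extending 436 mm above the seat top, its back face flush with the seat's +y edge.

C is a spool: two coaxial disc flanges of radius 105 mm and thickness 10 mm, joined by a core cylinder of radius 80 mm and height 187 mm. The lower flange rests on z = 0 and the three cylinders share a vertical axis.

The chair is on the floor beside the table on its −x side. The spool is on top of the table.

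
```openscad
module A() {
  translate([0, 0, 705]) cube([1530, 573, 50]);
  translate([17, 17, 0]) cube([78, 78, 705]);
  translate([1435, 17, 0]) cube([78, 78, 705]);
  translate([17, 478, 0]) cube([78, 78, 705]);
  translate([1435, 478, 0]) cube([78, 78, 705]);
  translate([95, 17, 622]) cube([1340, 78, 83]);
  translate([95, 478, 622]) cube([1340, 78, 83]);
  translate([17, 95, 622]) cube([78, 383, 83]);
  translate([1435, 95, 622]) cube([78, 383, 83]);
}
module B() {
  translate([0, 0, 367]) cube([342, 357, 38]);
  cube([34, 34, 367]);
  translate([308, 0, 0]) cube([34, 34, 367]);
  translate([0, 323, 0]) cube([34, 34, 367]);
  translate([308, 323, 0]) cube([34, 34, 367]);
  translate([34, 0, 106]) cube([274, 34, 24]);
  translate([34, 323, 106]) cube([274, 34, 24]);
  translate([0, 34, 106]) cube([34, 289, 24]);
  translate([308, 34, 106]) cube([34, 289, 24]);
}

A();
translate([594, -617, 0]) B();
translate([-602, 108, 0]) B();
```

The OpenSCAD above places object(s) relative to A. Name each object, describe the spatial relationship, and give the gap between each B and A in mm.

Each stool's nearest face is 260 mm from the table's bounding box.

A is a table. B is a stool. Two stools sit around the table at the −y, −x sides. The gap between each stool and the table is 260 mm.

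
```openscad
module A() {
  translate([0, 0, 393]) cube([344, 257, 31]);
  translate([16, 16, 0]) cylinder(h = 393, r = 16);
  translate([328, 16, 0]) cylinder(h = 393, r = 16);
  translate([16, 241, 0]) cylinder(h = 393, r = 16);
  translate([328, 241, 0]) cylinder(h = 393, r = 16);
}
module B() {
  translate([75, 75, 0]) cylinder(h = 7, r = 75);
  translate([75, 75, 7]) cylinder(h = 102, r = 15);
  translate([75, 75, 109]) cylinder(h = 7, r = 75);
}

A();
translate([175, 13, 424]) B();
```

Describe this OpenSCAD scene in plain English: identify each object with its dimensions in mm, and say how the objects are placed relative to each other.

A is a four-legged stool. The seat is 344×257 mm, 31 mm thick, top at z = 424 mm. It stands on four round legs, each 32 mm in diameter, from z = 0 to the seat underside, each leg's axis is inset half a diameter from the nearest pair of seat edges (so the leg's bounding box is flush with the corner).

B is a spool: two coaxial disc flanges of radius 75 mm and thickness 7 mm, joined by a core cylinder of radius 15 mm and height 102 mm. The lower flange rests on z = 0 and the three cylinders share a vertical axis.

The spool is on top of the stool.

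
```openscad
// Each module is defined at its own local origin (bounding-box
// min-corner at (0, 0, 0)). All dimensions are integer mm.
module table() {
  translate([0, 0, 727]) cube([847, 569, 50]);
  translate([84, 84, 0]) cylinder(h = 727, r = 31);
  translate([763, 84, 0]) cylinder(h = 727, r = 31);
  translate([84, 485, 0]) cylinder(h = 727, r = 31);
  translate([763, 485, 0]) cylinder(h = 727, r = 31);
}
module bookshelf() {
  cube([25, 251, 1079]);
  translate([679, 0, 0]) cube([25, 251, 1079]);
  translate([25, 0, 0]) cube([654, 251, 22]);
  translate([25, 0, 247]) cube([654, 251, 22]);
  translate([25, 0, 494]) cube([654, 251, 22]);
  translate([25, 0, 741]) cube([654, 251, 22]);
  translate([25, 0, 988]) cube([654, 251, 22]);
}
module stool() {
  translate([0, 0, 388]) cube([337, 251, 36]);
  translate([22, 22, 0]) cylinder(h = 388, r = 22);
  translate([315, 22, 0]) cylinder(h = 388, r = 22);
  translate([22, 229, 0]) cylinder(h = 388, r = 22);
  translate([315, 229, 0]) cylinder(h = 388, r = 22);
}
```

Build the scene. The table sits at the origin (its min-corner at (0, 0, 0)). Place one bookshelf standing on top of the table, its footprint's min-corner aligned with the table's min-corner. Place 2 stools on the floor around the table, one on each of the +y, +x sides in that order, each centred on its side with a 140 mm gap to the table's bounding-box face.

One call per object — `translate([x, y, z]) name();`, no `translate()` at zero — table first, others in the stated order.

table();
translate([0, 0, 777]) bookshelf();
translate([255, 709, 0]) stool();
translate([987, 159, 0]) stool();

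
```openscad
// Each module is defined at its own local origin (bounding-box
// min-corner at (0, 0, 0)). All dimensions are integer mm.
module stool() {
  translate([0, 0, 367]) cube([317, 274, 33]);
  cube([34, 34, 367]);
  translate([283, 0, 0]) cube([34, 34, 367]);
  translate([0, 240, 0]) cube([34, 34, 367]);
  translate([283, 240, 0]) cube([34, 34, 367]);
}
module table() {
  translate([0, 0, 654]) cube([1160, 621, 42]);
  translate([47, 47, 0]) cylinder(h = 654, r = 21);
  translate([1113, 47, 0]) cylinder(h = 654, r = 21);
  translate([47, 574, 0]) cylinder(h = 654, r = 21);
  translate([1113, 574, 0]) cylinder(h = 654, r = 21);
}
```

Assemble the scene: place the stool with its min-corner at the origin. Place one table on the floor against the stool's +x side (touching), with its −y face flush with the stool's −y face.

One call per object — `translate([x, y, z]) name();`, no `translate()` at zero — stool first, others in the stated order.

stool();
translate([317, 0, 0]) table();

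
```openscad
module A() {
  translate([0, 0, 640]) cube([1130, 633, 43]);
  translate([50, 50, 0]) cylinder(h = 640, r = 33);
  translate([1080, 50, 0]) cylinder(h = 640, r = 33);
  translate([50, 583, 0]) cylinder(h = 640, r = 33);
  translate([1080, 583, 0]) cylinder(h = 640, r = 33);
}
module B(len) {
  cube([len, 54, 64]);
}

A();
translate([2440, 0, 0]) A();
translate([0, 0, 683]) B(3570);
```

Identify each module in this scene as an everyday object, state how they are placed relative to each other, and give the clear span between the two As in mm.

A is a table. B is a beam. A beam spans the tops of two tables. The clear span between the two tables is 1310 mm.

Second table starts at x = 2440; first ends at x = 1130; clear span = 2440 − 1130 = 1310 mm.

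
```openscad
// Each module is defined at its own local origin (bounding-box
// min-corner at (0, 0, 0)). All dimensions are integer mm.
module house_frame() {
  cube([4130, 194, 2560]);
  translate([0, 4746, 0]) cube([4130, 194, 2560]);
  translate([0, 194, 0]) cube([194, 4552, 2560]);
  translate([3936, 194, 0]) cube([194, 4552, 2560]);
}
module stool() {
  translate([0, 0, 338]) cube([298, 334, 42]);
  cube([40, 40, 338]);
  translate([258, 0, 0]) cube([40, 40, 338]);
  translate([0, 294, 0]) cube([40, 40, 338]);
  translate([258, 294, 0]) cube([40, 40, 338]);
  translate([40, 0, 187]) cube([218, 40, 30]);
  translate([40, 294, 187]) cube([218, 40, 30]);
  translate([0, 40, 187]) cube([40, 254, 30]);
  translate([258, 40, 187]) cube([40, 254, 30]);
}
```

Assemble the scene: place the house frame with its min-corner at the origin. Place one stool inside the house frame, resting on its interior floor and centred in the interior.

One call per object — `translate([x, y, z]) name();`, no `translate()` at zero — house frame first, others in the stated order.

house_frame();
translate([1916, 2303, 0]) stool();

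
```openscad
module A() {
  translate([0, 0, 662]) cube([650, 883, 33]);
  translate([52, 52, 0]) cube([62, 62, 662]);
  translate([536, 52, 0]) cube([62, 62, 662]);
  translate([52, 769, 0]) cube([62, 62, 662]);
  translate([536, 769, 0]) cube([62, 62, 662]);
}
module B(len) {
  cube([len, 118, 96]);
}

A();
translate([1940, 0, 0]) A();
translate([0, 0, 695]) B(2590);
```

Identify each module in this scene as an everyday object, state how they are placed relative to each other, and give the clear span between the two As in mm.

Second table starts at x = 1940; first ends at x = 650; clear span = 1940 − 650 = 1290 mm.

A is a table. B is a beam. A beam spans the tops of two tables. The clear span between the two tables is 1290 mm.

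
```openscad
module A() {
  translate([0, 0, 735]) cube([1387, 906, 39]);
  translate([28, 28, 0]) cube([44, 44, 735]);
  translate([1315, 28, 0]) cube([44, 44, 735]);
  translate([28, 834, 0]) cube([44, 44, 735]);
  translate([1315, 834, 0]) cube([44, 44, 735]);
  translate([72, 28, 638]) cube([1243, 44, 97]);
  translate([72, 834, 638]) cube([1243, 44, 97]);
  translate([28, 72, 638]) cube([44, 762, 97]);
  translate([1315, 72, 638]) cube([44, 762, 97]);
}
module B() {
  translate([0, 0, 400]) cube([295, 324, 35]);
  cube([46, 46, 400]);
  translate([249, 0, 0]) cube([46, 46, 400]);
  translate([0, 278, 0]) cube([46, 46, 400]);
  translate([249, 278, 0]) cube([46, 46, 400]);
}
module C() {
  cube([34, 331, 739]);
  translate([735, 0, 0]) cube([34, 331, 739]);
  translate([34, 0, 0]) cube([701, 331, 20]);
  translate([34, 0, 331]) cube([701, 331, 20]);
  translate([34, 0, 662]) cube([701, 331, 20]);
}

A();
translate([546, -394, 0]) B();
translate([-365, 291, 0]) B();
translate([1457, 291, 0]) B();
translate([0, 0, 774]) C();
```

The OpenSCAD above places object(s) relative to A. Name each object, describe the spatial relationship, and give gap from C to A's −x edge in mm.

A is a table. B is a stool. C is a bookshelf. Three stools sit around the table at the −y, −x, +x sides. The bookshelf is on top of the table. The gap from the bookshelf to the table's −x edge is 0 mm.

The bookshelf's min-x is at 0; the table's min-x is 0; gap = 0 mm.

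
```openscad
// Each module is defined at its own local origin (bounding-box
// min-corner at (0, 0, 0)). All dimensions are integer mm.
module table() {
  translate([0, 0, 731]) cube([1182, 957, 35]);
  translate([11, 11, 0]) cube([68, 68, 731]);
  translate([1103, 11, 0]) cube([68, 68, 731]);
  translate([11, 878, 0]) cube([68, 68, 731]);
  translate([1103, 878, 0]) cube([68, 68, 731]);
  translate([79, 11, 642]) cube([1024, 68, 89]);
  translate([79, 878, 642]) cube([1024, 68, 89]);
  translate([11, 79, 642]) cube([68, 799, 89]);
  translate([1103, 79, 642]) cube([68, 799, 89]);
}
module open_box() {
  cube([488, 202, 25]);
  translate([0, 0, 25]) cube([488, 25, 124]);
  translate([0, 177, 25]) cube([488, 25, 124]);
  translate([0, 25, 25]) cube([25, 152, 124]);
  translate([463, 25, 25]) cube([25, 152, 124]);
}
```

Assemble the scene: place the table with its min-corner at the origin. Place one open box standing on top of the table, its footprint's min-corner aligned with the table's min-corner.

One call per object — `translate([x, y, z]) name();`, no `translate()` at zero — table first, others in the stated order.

table();
translate([0, 0, 766]) open_box();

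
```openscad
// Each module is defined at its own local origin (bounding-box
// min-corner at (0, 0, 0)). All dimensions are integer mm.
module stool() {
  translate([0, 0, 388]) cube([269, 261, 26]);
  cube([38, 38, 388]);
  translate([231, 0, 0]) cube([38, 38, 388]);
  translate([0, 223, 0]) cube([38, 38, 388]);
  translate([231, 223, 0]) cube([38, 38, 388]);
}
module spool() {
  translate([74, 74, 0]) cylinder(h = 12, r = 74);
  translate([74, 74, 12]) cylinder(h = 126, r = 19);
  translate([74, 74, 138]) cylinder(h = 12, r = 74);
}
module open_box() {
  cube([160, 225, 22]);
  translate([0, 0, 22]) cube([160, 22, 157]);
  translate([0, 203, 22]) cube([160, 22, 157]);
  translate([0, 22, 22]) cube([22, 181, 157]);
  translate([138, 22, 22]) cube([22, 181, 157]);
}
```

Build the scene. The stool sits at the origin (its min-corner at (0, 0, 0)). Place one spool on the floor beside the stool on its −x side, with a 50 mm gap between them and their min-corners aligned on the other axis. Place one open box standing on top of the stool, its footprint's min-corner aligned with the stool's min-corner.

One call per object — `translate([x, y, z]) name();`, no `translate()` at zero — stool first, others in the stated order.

stool();
translate([-198, 0, 0]) spool();
translate([0, 0, 414]) open_box();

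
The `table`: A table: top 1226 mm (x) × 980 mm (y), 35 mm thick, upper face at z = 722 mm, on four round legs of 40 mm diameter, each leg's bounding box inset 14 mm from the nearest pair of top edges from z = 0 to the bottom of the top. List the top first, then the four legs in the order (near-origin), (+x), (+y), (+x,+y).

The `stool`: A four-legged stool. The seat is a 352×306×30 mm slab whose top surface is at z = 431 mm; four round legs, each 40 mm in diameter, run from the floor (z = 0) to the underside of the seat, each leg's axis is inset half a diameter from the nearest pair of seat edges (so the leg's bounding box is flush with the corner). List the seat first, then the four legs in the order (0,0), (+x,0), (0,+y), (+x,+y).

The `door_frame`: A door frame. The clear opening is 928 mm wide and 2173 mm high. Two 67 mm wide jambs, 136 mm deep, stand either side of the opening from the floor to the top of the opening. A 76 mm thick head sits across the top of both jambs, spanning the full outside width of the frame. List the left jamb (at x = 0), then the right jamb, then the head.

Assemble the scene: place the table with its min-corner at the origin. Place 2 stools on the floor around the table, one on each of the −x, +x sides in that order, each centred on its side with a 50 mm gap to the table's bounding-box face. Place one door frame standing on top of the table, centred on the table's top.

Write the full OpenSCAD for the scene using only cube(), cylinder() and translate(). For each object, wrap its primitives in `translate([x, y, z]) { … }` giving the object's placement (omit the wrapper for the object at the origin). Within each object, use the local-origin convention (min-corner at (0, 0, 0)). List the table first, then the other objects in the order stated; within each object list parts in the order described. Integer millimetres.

translate([0, 0, 687]) cube([1226, 980, 35]);
translate([34, 34, 0]) cylinder(h = 687, r = 20);
translate([1192, 34, 0]) cylinder(h = 687, r = 20);
translate([34, 946, 0]) cylinder(h = 687, r = 20);
translate([1192, 946, 0]) cylinder(h = 687, r = 20);
translate([-402, 337, 0]) {
  translate([0, 0, 401]) cube([352, 306, 30]);
  translate([20, 20, 0]) cylinder(h = 401, r = 20);
  translate([332, 20, 0]) cylinder(h = 401, r = 20);
  translate([20, 286, 0]) cylinder(h = 401, r = 20);
  translate([332, 286, 0]) cylinder(h = 401, r = 20);
}
translate([1276, 337, 0]) {
  translate([0, 0, 401]) cube([352, 306, 30]);
  translate([20, 20, 0]) cylinder(h = 401, r = 20);
  translate([332, 20, 0]) cylinder(h = 401, r = 20);
  translate([20, 286, 0]) cylinder(h = 401, r = 20);
  translate([332, 286, 0]) cylinder(h = 401, r = 20);
}
translate([82, 422, 722]) {
  cube([67, 136, 2173]);
  translate([995, 0, 0]) cube([67, 136, 2173]);
  translate([0, 0, 2173]) cube([1062, 136, 76]);
}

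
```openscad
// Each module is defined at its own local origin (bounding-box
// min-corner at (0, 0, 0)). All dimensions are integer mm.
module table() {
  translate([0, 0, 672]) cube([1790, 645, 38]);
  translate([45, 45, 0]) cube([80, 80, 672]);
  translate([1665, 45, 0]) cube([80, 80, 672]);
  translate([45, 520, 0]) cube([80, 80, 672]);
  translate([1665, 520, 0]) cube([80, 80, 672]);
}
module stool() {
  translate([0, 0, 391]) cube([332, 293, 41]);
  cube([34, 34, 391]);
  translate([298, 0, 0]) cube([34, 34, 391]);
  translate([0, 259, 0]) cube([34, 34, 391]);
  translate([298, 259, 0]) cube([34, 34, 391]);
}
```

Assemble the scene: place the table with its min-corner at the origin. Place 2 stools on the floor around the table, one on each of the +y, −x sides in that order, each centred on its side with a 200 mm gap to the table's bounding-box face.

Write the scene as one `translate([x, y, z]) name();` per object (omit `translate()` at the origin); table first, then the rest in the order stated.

table();
translate([729, 845, 0]) stool();
translate([-532, 176, 0]) stool();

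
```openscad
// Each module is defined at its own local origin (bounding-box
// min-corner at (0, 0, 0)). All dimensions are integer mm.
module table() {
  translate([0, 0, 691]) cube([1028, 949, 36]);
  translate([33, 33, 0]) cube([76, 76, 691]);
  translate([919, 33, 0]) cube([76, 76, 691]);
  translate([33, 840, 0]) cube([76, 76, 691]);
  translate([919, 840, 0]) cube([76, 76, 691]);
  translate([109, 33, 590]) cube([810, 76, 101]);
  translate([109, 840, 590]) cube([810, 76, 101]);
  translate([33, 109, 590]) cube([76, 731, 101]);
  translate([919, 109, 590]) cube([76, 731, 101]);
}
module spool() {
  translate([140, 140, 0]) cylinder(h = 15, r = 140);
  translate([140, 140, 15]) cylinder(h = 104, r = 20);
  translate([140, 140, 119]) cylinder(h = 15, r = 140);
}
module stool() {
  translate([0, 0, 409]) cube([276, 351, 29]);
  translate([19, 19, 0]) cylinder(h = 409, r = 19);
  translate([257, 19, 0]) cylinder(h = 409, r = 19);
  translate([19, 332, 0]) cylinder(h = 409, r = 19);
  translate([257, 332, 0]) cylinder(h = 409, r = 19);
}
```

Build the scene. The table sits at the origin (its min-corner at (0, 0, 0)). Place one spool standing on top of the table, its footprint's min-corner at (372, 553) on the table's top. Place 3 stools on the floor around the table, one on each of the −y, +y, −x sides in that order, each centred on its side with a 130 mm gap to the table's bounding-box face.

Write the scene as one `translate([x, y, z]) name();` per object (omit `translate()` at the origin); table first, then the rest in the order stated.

table();
translate([372, 553, 727]) spool();
translate([376, -481, 0]) stool();
translate([376, 1079, 0]) stool();
translate([-406, 299, 0]) stool();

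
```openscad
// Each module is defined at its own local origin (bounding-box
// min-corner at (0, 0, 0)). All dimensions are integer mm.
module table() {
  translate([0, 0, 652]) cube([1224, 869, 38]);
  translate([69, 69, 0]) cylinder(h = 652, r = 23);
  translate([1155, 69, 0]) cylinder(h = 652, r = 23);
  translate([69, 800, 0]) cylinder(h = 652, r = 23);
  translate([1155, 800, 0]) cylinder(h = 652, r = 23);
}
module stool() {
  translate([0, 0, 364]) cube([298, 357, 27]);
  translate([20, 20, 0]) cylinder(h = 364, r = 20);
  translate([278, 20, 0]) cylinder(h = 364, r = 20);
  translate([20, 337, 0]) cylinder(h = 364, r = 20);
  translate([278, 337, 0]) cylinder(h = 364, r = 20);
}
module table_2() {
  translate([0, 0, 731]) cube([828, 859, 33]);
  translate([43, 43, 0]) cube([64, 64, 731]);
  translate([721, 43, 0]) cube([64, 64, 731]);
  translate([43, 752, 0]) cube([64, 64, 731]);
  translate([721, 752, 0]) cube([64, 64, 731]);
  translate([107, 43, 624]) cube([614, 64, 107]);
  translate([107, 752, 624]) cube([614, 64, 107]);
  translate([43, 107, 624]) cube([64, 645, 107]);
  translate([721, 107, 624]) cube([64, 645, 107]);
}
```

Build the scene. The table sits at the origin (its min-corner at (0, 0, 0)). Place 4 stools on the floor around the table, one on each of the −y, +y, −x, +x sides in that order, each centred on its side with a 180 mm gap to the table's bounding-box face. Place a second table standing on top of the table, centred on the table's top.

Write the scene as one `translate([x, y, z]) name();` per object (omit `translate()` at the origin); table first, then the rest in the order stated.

table();
translate([463, -537, 0]) stool();
translate([463, 1049, 0]) stool();
translate([-478, 256, 0]) stool();
translate([1404, 256, 0]) stool();
translate([198, 5, 690]) table_2();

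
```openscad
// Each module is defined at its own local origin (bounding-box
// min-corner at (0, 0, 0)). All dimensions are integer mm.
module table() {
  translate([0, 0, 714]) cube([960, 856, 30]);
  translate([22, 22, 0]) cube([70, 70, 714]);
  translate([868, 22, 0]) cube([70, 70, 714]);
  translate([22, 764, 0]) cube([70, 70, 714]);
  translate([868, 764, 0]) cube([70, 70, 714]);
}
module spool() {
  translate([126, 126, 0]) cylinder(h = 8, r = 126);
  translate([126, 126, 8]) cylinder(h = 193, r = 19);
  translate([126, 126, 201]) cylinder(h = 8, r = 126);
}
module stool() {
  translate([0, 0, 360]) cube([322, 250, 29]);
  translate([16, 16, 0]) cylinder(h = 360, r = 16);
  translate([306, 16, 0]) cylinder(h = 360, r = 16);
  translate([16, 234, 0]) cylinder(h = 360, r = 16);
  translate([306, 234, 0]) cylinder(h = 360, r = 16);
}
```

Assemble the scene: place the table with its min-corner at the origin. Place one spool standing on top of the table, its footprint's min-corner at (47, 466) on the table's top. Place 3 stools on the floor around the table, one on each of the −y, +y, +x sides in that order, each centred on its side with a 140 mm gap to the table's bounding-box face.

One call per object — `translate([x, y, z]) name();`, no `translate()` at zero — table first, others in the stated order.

table();
translate([47, 466, 744]) spool();
translate([319, -390, 0]) stool();
translate([319, 996, 0]) stool();
translate([1100, 303, 0]) stool();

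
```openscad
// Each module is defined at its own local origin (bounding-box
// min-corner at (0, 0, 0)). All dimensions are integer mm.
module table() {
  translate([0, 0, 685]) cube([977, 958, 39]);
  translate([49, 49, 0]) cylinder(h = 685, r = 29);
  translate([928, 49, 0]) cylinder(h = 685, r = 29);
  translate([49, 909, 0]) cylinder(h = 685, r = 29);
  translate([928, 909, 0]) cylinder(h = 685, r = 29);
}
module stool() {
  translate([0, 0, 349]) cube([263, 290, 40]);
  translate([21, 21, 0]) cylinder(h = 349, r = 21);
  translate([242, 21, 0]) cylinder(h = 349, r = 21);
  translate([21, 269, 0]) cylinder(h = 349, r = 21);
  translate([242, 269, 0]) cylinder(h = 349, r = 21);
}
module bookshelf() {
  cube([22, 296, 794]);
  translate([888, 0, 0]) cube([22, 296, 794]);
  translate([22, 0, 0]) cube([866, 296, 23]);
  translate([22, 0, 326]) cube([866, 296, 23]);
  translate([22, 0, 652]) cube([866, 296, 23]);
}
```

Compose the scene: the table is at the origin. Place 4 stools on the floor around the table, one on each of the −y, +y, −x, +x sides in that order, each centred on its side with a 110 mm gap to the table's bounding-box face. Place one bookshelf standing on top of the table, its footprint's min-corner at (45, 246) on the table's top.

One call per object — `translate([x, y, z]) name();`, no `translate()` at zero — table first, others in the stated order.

table();
translate([357, -400, 0]) stool();
translate([357, 1068, 0]) stool();
translate([-373, 334, 0]) stool();
translate([1087, 334, 0]) stool();
translate([45, 246, 724]) bookshelf();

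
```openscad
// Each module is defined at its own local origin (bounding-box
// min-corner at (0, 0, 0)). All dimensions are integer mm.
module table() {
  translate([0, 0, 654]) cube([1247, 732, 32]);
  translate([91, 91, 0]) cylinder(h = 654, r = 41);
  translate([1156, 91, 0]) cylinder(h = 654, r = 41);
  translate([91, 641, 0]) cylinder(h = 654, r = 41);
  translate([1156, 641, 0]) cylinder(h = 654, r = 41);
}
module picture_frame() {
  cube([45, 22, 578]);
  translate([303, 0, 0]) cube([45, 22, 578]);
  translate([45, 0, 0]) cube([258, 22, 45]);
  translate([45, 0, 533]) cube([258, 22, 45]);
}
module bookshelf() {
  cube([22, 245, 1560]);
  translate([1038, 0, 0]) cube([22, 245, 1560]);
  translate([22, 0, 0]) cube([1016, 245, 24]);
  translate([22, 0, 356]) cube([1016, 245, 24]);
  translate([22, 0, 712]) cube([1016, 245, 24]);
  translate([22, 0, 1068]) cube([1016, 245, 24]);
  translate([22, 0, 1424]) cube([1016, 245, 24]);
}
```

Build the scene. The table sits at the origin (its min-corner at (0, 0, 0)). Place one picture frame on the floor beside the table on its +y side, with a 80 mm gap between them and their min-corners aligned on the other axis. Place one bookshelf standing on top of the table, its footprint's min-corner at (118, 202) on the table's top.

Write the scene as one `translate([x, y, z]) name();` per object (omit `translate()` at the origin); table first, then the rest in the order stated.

table();
translate([0, 812, 0]) picture_frame();
translate([118, 202, 686]) bookshelf();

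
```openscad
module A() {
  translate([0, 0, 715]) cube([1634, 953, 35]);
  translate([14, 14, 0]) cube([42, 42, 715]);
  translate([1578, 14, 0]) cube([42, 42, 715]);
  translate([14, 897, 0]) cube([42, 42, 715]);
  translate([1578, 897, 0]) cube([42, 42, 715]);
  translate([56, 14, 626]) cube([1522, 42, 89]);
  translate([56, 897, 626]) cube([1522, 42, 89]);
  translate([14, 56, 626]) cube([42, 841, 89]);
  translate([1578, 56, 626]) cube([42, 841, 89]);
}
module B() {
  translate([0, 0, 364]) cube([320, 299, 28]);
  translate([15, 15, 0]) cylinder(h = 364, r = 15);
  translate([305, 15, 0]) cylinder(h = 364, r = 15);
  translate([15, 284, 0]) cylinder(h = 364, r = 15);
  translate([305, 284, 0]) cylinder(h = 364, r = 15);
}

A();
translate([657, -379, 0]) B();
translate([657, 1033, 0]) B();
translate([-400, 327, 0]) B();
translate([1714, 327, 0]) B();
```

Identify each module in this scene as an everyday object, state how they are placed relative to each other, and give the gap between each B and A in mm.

Each stool's nearest face is 80 mm from the table's bounding box.

A is a table. B is a stool. Four stools sit around the table at the −y, +y, −x, +x sides. The gap between each stool and the table is 80 mm.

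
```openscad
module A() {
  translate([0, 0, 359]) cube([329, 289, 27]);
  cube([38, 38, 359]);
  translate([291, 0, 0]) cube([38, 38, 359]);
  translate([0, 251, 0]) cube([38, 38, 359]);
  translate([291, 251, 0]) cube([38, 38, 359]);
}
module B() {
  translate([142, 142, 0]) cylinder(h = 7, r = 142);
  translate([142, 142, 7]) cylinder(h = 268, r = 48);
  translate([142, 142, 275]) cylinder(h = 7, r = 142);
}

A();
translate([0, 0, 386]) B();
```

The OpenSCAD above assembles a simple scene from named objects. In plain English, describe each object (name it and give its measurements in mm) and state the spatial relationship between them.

A is a four-legged stool. The seat is 329×289 mm, 27 mm thick, top at z = 386 mm. It stands on four square legs, each 38×38 mm in cross-section, from z = 0 to the seat underside, each flush with a corner of the seat.

B is a spool: two coaxial disc flanges of radius 142 mm and thickness 7 mm, joined by a core cylinder of radius 48 mm and height 268 mm. The lower flange rests on z = 0 and the three cylinders share a vertical axis.

The spool is on top of the stool.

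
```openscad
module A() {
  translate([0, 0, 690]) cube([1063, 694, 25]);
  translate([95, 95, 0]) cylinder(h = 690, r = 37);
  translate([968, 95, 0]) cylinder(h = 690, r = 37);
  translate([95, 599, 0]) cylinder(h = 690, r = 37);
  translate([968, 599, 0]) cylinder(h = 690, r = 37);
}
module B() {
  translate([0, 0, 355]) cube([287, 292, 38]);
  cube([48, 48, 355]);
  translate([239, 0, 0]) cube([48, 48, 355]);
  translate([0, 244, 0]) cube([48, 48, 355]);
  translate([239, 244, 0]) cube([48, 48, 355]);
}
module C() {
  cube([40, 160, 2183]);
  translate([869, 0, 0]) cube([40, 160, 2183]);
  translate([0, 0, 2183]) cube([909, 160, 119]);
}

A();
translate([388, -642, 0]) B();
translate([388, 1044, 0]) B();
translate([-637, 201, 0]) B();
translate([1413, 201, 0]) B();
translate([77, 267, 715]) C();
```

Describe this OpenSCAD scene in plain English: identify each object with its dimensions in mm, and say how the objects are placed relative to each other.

A is a table with a 1063×694 mm rectangular top, 25 mm thick, top surface at z = 715 mm, supported by four round legs of 74 mm diameter, each leg's bounding box inset 58 mm from the nearest pair of top edges, running from the floor.

B is a four-legged stool. The seat is 287×292 mm, 38 mm thick, top at z = 393 mm. It stands on four square legs, each 48×48 mm in cross-section, from z = 0 to the seat underside, each flush with a corner of the seat.

C is a door frame. The clear opening is 829 mm wide and 2183 mm high. Two 40 mm wide jambs, 160 mm deep, stand either side of the opening from the floor to the top of the opening. A 119 mm thick head sits across the top of both jambs, spanning the full outside width of the frame.

Four stools sit around the table at the −y, +y, −x, +x sides. The door frame is on top of the table, centred.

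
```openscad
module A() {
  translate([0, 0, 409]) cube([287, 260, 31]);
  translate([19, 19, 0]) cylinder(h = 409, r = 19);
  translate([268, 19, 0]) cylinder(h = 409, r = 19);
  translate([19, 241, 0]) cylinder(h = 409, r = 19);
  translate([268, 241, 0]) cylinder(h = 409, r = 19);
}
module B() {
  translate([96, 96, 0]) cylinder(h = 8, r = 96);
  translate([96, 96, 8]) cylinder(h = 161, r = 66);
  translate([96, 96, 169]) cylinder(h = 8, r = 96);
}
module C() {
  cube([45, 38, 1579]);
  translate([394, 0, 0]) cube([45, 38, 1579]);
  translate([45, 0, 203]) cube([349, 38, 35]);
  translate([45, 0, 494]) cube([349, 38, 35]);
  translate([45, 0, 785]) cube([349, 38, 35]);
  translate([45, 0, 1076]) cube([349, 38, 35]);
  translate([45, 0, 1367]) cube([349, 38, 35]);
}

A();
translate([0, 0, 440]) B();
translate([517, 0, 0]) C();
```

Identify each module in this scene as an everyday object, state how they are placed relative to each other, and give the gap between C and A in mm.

A is a stool. B is a spool. C is a ladder. The spool is on top of the stool. The ladder is on the floor beside the stool on its +x side. The gap between the ladder and the stool is 230 mm.

The ladder's nearest face is 230 mm from the stool's +x face.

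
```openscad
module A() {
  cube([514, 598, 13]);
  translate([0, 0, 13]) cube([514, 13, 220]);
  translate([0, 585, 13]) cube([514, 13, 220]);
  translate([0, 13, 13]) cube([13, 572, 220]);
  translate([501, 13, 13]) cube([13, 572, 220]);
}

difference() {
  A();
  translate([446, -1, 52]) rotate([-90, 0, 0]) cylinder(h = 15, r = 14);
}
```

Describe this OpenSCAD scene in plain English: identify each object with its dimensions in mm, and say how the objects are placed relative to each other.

A is an open-topped rectangular box: outside dimensions 514×598×233 mm, with a uniform wall and base thickness of 13 mm. The base is a full 514×598 slab on the floor; four walls sit on top of the base. The front and back walls (the −y and +y sides) span the full width; the two side walls fit between them.

The open box has a circular hole of radius 14 mm through its front wall, centred at (x = 446, z = 52).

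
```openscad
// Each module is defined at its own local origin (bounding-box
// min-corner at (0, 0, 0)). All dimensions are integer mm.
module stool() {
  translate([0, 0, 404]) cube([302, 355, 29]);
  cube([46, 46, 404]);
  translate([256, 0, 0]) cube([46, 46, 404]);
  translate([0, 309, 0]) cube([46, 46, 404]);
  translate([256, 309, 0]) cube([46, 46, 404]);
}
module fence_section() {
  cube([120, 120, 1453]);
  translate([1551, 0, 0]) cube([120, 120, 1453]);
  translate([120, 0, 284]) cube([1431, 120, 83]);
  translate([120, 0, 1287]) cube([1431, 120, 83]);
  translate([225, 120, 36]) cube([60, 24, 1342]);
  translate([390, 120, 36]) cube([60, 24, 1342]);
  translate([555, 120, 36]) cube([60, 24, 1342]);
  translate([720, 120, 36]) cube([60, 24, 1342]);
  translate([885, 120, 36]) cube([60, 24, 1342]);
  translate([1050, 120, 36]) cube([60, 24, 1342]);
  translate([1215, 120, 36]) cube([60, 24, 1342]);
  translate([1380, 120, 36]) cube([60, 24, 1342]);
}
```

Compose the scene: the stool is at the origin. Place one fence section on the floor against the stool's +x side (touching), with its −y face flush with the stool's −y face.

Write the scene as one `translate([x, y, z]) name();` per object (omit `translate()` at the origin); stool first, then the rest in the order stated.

stool();
translate([302, 0, 0]) fence_section();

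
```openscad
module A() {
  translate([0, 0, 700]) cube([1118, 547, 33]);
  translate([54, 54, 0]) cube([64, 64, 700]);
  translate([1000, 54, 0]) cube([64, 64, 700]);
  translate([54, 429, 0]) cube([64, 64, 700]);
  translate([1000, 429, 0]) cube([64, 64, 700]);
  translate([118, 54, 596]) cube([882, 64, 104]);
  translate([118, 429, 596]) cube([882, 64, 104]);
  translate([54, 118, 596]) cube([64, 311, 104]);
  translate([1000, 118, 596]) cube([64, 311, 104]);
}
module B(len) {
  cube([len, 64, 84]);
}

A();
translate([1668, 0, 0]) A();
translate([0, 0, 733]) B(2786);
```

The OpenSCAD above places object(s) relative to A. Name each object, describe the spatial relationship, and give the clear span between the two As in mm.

Second table starts at x = 1668; first ends at x = 1118; clear span = 1668 − 1118 = 550 mm.

A is a table. B is a beam. A beam spans the tops of two tables. The clear span between the two tables is 550 mm.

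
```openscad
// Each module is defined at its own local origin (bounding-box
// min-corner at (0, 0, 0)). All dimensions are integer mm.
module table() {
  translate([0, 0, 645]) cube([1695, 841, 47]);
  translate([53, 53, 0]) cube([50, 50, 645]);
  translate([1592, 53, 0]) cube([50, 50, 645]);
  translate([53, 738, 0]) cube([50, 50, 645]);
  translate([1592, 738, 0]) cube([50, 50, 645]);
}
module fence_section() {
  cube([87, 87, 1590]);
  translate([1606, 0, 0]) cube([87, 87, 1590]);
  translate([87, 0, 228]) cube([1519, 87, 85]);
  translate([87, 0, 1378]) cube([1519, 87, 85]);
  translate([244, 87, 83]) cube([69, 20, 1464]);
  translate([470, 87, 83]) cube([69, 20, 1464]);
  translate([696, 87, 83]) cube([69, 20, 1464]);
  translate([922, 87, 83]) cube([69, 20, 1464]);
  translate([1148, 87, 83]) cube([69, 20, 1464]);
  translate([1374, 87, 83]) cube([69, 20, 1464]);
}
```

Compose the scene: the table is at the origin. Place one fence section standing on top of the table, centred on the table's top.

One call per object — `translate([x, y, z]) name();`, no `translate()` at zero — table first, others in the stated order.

table();
translate([1, 367, 692]) fence_section();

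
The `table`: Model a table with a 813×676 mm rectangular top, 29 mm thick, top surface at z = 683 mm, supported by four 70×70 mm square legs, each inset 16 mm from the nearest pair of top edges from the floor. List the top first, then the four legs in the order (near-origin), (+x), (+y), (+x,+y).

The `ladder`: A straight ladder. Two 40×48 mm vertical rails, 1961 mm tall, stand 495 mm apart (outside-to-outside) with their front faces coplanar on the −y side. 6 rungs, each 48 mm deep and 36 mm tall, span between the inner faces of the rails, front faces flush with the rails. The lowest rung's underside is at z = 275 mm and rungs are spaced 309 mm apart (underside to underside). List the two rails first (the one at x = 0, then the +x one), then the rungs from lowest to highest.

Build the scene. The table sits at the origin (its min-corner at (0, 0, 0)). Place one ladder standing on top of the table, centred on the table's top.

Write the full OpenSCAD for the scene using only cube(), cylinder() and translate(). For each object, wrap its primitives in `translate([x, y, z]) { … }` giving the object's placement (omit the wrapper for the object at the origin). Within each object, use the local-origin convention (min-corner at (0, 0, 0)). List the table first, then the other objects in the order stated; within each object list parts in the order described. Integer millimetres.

translate([0, 0, 654]) cube([813, 676, 29]);
translate([16, 16, 0]) cube([70, 70, 654]);
translate([727, 16, 0]) cube([70, 70, 654]);
translate([16, 590, 0]) cube([70, 70, 654]);
translate([727, 590, 0]) cube([70, 70, 654]);
translate([159, 314, 683]) {
  cube([40, 48, 1961]);
  translate([455, 0, 0]) cube([40, 48, 1961]);
  translate([40, 0, 275]) cube([415, 48, 36]);
  translate([40, 0, 584]) cube([415, 48, 36]);
  translate([40, 0, 893]) cube([415, 48, 36]);
  translate([40, 0, 1202]) cube([415, 48, 36]);
  translate([40, 0, 1511]) cube([415, 48, 36]);
  translate([40, 0, 1820]) cube([415, 48, 36]);
}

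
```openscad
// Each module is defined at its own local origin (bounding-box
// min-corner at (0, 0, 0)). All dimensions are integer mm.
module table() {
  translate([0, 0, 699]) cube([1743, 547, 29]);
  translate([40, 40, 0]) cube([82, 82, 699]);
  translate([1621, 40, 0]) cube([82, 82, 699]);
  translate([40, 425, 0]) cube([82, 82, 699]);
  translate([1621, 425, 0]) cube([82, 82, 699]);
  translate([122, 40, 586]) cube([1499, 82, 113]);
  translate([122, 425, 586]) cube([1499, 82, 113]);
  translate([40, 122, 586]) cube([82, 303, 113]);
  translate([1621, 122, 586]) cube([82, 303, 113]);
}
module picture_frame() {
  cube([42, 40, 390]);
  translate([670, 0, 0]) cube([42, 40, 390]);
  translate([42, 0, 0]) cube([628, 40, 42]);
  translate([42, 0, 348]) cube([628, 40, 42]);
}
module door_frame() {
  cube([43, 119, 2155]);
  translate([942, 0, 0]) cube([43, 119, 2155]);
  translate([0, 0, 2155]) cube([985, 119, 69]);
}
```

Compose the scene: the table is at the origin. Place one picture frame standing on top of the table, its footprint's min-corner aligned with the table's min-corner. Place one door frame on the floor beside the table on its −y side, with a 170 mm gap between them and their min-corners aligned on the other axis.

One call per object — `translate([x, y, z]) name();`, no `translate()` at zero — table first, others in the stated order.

table();
translate([0, 0, 728]) picture_frame();
translate([0, -289, 0]) door_frame();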